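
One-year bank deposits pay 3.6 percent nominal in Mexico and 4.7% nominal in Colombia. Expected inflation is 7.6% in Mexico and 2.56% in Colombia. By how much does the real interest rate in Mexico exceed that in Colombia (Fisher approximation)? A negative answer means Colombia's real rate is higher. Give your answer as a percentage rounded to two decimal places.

Mexico: 3.6% − 7.6% = -4.000%
Colombia: 4.7% − 2.56% = 2.140%
Differential = -6.140% → -6.14%.

-6.14%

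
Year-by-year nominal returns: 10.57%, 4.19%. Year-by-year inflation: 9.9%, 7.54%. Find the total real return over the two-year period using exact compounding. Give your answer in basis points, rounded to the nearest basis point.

-252 basis points

Compound the nominal returns: 1.1057 × 1.0419 = 1.152029.
Compound inflation: 1.0990 × 1.0754 = 1.181865.
Deflate: 1.152029 / 1.181865 = 0.974755.
Total real return = 0.974755 − 1 → -252 basis points.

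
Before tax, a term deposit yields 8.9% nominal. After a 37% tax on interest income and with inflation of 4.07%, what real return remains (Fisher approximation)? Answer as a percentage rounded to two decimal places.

1.54%

After-tax nominal return = 8.9% × (1 − 0.37) = 5.6070%.
r ≈ 5.6070% − 4.07% → 1.54%.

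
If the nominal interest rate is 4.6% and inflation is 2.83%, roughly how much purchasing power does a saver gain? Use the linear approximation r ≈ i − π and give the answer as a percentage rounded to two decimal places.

1.77%

r ≈ i − π = 4.6% − 2.83% = 1.77%.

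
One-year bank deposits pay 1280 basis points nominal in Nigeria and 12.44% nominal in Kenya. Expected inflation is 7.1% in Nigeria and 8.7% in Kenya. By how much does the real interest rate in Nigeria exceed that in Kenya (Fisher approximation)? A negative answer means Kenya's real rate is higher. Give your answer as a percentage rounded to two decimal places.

Nigeria: 12.8% − 7.1% = 5.700%
Kenya: 12.44% − 8.7% = 3.740%
Differential = 1.960% → 1.96%.

1.96%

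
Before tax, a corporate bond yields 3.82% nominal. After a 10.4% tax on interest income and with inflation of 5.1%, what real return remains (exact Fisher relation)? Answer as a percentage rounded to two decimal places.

After-tax nominal return = 3.82% × (1 − 0.104) = 3.42272%.
1 + r = 1.0342272 / 1.05100 = 0.984041
After-tax real rate = 0.984041 − 1 → -1.60%.

-1.60%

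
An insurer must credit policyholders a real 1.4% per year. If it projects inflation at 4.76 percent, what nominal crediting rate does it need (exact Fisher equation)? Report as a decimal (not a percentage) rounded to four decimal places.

0.0623

(1 + i) = (1 + r)(1 + π) = 1.01400 × 1.04760 = 1.0622664
i = 1.0622664 − 1, so the required nominal rate is 0.0623.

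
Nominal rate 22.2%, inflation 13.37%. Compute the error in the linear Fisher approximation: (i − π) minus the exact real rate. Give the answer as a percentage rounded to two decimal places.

1.04%

Approximate: r ≈ 22.200% − 13.370% = 8.8300%
Exact: (1 + 0.2220)/(1 + 0.1337) − 1 = 7.7887%
Error = 8.8300% − 7.7887% = 1.0413% → 1.04%.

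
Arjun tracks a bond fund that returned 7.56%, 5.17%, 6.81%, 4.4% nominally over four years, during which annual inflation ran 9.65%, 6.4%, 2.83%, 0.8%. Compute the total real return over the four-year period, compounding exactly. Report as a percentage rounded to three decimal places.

4.310%

Compound the nominal returns: 1.0756 × 1.0517 × 1.0681 × 1.0440 = 1.261407.
Compound inflation: 1.0965 × 1.0640 × 1.0283 × 1.0080 = 1.209290.
Deflate: 1.261407 / 1.209290 = 1.043096.
Total real return = 1.043096 − 1 → 4.310%.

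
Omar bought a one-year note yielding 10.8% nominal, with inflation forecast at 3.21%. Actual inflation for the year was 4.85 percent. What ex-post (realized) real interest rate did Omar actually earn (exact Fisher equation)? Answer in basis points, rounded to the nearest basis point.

567 basis points

Ex-post: (1 + 0.1080)/(1 + 0.0485) − 1 = 5.6748%
So the realized real rate is 567 basis points.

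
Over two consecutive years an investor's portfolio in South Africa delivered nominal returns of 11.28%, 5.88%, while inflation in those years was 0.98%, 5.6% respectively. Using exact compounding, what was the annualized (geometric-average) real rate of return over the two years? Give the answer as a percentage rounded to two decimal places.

Compound the nominal returns: 1.1128 × 1.0588 = 1.17823264.
Compound inflation: 1.0098 × 1.0560 = 1.06634880.
Deflate: 1.17823264 / 1.06634880 = 1.10492237.
Annualized real rate = 1.10492237^(1/2) − 1 = 5.1153% → 5.12%.

5.12%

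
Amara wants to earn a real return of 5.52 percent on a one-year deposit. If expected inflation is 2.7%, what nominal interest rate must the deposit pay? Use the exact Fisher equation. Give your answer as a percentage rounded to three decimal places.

(1 + i) = (1 + r)(1 + π) = 1.05520 × 1.02700 = 1.0836904
i = 1.0836904 − 1, so the required nominal rate is 8.369%.

8.369%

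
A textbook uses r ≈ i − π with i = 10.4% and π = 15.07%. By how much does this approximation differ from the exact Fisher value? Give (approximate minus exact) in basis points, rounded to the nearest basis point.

-61 basis points

Approximate: r ≈ 10.400% − 15.070% = -4.6700%
Exact: (1 + 0.1040)/(1 + 0.1507) − 1 = -4.0584%
Error = -4.6700% − (-4.0584%) = -0.6116% → -61 basis points.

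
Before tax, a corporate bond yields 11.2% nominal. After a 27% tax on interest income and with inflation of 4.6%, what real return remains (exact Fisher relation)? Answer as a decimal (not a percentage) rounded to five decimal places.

After-tax nominal return = 11.2% × (1 − 0.27) = 8.1760%.
1 + r = 1.08176 / 1.04600 = 1.034187
After-tax real rate = 1.034187 − 1 → 0.03419.

0.03419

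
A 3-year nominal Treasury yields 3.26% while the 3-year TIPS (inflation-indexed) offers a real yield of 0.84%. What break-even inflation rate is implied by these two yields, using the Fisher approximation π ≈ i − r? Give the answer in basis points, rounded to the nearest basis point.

π ≈ i − r = 3.26% − 0.84% → 242 basis points.

242 basis points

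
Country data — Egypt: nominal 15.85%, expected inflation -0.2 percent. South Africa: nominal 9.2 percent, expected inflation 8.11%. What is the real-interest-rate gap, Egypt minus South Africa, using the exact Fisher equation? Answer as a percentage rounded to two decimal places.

15.07%

Egypt: (1 + 0.1585)/(1 − 0.0020) − 1 = 16.0822%
South Africa: (1 + 0.0920)/(1 + 0.0811) − 1 = 1.0082%
Differential = 16.0822% − 1.0082% = 15.0739% → 15.07%.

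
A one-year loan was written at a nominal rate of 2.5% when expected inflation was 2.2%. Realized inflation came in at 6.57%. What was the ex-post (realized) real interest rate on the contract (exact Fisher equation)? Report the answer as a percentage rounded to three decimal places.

-3.819%

Ex-post: (1 + 0.0250)/(1 + 0.0657) − 1 = -3.8191%
So the realized real rate is -3.819%.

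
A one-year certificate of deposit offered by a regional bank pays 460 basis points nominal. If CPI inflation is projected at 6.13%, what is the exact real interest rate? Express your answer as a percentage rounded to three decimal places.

-1.442%

By the Fisher identity, 1 + r = (1 + i)/(1 + π).
1 + r = 1.04600 / 1.06130 = 0.985584
r = 0.985584 − 1 = -1.4416%, i.e. -1.442%.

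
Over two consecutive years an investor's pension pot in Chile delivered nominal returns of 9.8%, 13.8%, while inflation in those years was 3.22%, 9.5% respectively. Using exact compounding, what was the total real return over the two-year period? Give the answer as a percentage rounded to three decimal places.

10.552%

Compound the nominal returns: 1.0980 × 1.1380 = 1.249524.
Compound inflation: 1.0322 × 1.0950 = 1.130259.
Deflate: 1.249524 / 1.130259 = 1.105520.
Total real return = 1.105520 − 1 → 10.552%.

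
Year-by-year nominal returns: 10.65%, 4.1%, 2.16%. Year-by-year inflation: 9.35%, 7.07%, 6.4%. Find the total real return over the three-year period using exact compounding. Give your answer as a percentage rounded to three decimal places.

Nominal growth factor = 1.1065 × 1.0410 × 1.0216 = 1.1767468
Price-level growth factor = 1.0935 × 1.0707 × 1.0640 = 1.2457423
Real growth factor = 1.1767468 / 1.2457423 = 0.9446149
Total real return = 0.9446149 − 1 → -5.539%.

-5.539%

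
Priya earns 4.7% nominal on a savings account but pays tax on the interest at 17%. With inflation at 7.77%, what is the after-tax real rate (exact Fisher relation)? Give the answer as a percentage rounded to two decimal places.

-3.59%

After-tax nominal return = 4.7% × (1 − 0.17) = 3.9010%.
1 + r = 1.03901 / 1.07770 = 0.964099
After-tax real rate = 0.964099 − 1 → -3.59%.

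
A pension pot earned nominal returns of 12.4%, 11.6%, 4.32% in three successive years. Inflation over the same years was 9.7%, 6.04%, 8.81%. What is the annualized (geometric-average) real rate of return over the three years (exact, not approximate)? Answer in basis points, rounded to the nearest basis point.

112 basis points

Nominal growth factor = 1.1240 × 1.1160 × 1.0432 = 1.30857339
Price-level growth factor = 1.0970 × 1.0604 × 1.0881 = 1.26574190
Real growth factor = 1.30857339 / 1.26574190 = 1.03383904
Annualized real rate = 1.03383904^(1/3) − 1 = 1.1155% → 112 basis points.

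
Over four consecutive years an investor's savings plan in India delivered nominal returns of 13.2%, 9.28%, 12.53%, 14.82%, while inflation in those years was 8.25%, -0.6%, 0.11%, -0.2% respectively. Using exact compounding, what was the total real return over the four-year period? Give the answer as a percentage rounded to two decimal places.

48.68%

Nominal growth factor = 1.1320 × 1.0928 × 1.1253 × 1.1482 = 1.598354
Price-level growth factor = 1.0825 × 0.9940 × 1.0011 × 0.9980 = 1.075034
Real growth factor = 1.598354 / 1.075034 = 1.486794
Total real return = 1.486794 − 1 → 48.68%.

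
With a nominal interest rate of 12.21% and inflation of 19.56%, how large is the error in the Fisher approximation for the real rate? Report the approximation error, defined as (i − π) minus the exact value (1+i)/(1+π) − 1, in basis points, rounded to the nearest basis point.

Approximate: r ≈ 12.210% − 19.560% = -7.3500%
Exact: (1 + 0.1221)/(1 + 0.1956) − 1 = -6.1475%
Error = -7.3500% − (-6.1475%) = -1.2025% → -120 basis points.

-120 basis points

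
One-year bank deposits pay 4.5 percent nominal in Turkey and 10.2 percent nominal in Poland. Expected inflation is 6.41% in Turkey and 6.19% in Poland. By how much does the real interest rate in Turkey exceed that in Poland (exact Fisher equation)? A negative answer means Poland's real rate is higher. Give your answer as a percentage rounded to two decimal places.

-5.57%

Turkey: (1 + 0.0450)/(1 + 0.0641) − 1 = -1.7949%
Poland: (1 + 0.1020)/(1 + 0.0619) − 1 = 3.7763%
Differential = -1.7949% − 3.7763% = -5.5712% → -5.57%.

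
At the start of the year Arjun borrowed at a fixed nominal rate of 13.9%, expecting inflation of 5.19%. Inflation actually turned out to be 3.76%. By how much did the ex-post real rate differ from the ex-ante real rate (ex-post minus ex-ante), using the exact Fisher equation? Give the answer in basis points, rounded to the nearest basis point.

149 basis points

Ex-ante: (1 + 0.1390)/(1 + 0.0519) − 1 = 8.2803%
Ex-post: (1 + 0.1390)/(1 + 0.0376) − 1 = 9.7726%
Difference (ex-post − ex-ante) = 1.4923% → 149 basis points.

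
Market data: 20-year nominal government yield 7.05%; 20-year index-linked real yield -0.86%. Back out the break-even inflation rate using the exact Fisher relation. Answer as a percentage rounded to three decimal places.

7.979%

(1 + π) = (1 + i)/(1 + r) = 1.07050 / 0.99140 = 1.079786
Break-even inflation = 1.079786 − 1 → 7.979%.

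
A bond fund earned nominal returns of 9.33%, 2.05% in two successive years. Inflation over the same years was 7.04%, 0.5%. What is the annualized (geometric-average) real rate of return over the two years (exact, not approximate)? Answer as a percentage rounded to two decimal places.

1.84%

Compound the nominal returns: 1.0933 × 1.0205 = 1.11571265.
Compound inflation: 1.0704 × 1.0050 = 1.07575200.
Deflate: 1.11571265 / 1.07575200 = 1.03714671.
Annualized real rate = 1.03714671^(1/2) − 1 = 1.8404% → 1.84%.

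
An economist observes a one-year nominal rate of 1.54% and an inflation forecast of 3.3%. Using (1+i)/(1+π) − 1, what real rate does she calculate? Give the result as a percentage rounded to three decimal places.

By the Fisher identity, 1 + r = (1 + i)/(1 + π).
1 + r = 1.01540 / 1.03300 = 0.982962
r = 0.982962 − 1 = -1.7038%, i.e. -1.704%.

-1.704%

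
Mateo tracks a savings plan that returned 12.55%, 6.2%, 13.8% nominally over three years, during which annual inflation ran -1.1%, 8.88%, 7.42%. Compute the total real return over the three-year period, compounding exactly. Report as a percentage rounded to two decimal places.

17.59%

Compound the nominal returns: 1.1255 × 1.0620 × 1.1380 = 1.360230.
Compound inflation: 0.9890 × 1.0888 × 1.0742 = 1.156723.
Deflate: 1.360230 / 1.156723 = 1.175933.
Total real return = 1.175933 − 1 → 17.59%.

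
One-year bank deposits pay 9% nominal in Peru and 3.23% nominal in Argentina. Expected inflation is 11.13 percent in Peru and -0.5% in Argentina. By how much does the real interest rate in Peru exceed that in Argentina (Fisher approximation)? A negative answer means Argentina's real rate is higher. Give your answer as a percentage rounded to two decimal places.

Peru: 9% − 11.13% = -2.130%
Argentina: 3.23% − (-0.5%) = 3.730%
Differential = -5.860% → -5.86%.

-5.86%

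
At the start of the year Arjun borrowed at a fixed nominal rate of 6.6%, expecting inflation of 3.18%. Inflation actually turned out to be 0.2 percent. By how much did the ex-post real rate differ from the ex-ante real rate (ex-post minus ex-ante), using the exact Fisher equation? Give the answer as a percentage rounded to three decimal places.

Ex-ante: (1 + 0.0660)/(1 + 0.0318) − 1 = 3.3146%
Ex-post: (1 + 0.0660)/(1 + 0.0020) − 1 = 6.3872%
Difference (ex-post − ex-ante) = 3.0726% → 3.073%.

3.073%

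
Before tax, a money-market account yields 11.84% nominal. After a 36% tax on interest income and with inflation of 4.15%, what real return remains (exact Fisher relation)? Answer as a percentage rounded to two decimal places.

3.29%

After-tax nominal return = 11.84% × (1 − 0.36) = 7.5776%.
1 + r = 1.075776 / 1.04150 = 1.032910
After-tax real rate = 1.032910 − 1 → 3.29%.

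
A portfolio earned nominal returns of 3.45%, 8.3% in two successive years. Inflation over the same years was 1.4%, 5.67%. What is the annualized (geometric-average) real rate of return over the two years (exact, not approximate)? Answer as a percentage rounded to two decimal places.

2.26%

Compound the nominal returns: 1.0345 × 1.0830 = 1.120363500.
Compound inflation: 1.0140 × 1.0567 = 1.071493800.
Deflate: 1.120363500 / 1.071493800 = 1.045608943.
Annualized real rate = 1.045608943^(1/2) − 1 = 2.25502% → 2.26%.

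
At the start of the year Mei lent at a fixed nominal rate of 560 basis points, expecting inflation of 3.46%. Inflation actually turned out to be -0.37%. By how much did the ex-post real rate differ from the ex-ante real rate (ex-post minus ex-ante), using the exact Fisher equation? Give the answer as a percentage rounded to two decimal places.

Ex-ante: (1 + 0.0560)/(1 + 0.0346) − 1 = 2.0684%
Ex-post: (1 + 0.0560)/(1 − 0.0037) − 1 = 5.9922%
Difference (ex-post − ex-ante) = 3.9237% → 3.92%.

3.92%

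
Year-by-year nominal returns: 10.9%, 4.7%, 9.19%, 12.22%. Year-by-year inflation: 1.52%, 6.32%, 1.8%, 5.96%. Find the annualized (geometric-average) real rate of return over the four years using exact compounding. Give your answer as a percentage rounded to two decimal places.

Compound the nominal returns: 1.1090 × 1.0470 × 1.0919 × 1.1222 = 1.42275905.
Compound inflation: 1.0152 × 1.0632 × 1.0180 × 1.0596 = 1.16427696.
Deflate: 1.42275905 / 1.16427696 = 1.22201083.
Annualized real rate = 1.22201083^(1/4) − 1 = 5.1402% → 5.14%.

5.14%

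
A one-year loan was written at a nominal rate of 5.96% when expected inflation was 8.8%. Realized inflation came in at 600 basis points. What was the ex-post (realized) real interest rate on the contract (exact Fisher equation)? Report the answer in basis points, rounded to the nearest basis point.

Ex-post: (1 + 0.0596)/(1 + 0.0600) − 1 = -0.0377%
So the realized real rate is -4 basis points.

-4 basis points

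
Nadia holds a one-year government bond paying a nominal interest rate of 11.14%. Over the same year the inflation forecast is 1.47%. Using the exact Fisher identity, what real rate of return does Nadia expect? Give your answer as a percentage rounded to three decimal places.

9.530%

By the Fisher identity, 1 + r = (1 + i)/(1 + π).
1 + r = 1.11140 / 1.01470 = 1.095299
r = 1.095299 − 1 = 9.5299%, i.e. 9.530%.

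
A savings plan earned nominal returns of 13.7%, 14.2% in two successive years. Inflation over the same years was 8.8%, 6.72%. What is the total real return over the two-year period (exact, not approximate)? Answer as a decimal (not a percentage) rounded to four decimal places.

0.1183

Nominal growth factor = 1.1370 × 1.1420 = 1.298454
Price-level growth factor = 1.0880 × 1.0672 = 1.161114
Real growth factor = 1.298454 / 1.161114 = 1.118283
Total real return = 1.118283 − 1 → 0.1183.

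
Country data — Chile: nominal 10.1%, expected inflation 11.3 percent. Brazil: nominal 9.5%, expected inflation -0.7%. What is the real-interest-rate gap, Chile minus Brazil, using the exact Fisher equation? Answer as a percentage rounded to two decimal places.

Chile: (1 + 0.1010)/(1 + 0.1130) − 1 = -1.0782%
Brazil: (1 + 0.0950)/(1 − 0.0070) − 1 = 10.2719%
Differential = -1.0782% − 10.2719% = -11.3501% → -11.35%.

-11.35%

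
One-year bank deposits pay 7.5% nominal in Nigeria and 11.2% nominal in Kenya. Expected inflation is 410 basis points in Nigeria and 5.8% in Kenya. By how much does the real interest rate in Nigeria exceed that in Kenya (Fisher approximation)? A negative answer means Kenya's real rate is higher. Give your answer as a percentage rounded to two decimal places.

-2.00%

Nigeria: 7.5% − 4.1% = 3.400%
Kenya: 11.2% − 5.8% = 5.400%
Differential = -2.000% → -2.00%.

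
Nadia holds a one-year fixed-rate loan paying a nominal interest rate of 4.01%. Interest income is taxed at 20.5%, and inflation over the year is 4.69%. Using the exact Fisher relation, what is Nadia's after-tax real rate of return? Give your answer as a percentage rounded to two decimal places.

-1.43%

After-tax nominal return = 4.01% × (1 − 0.205) = 3.18795%.
1 + r = 1.0318795 / 1.04690 = 0.985652
After-tax real rate = 0.985652 − 1 → -1.43%.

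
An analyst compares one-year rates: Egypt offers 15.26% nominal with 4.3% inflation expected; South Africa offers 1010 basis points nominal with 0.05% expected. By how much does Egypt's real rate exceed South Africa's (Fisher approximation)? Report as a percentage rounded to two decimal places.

Egypt: 15.26% − 4.3% = 10.960%
South Africa: 10.1% − 0.05% = 10.050%
Differential = 0.910% → 0.91%.

0.91%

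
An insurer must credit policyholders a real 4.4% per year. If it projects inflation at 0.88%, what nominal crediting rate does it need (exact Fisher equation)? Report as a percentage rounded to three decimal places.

(1 + i) = (1 + r)(1 + π) = 1.04400 × 1.00880 = 1.0531872
i = 1.0531872 − 1, so the required nominal rate is 5.319%.

5.319%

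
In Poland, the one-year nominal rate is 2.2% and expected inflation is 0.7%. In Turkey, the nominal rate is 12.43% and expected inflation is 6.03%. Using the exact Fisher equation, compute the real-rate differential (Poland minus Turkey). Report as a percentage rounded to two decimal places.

-4.55%

Poland: (1 + 0.0220)/(1 + 0.0070) − 1 = 1.4896%
Turkey: (1 + 0.1243)/(1 + 0.0603) − 1 = 6.0360%
Differential = 1.4896% − 6.0360% = -4.5465% → -4.55%.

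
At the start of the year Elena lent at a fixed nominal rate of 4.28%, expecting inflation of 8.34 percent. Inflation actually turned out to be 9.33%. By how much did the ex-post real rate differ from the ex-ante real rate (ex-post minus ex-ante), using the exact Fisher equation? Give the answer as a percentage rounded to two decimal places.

-0.87%

Ex-ante: (1 + 0.0428)/(1 + 0.0834) − 1 = -3.7475%
Ex-post: (1 + 0.0428)/(1 + 0.0933) − 1 = -4.6190%
Difference (ex-post − ex-ante) = -0.8716% → -0.87%.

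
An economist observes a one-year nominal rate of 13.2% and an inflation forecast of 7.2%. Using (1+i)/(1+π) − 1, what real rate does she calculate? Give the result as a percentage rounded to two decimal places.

5.60%

By the Fisher identity, 1 + r = (1 + i)/(1 + π).
1 + r = 1.13200 / 1.07200 = 1.055970
r = 1.055970 − 1 = 5.5970%, i.e. 5.60%.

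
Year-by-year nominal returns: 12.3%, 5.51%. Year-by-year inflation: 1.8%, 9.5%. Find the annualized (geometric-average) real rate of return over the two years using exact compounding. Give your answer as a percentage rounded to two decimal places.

3.10%

Nominal growth factor = 1.1230 × 1.0551 = 1.18487730
Price-level growth factor = 1.0180 × 1.0950 = 1.11471000
Real growth factor = 1.18487730 / 1.11471000 = 1.06294669
Annualized real rate = 1.06294669^(1/2) − 1 = 3.0993% → 3.10%.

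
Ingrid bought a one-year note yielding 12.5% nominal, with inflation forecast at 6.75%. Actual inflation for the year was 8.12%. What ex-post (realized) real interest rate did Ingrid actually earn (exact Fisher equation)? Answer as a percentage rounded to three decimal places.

4.051%

Ex-post: (1 + 0.1250)/(1 + 0.0812) − 1 = 4.0511%
So the realized real rate is 4.051%.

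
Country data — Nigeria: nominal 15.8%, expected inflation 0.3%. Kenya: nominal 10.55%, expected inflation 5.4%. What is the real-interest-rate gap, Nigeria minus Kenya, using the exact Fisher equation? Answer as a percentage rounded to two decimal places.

Nigeria: (1 + 0.1580)/(1 + 0.0030) − 1 = 15.4536%
Kenya: (1 + 0.1055)/(1 + 0.0540) − 1 = 4.8861%
Differential = 15.4536% − 4.8861% = 10.5675% → 10.57%.

10.57%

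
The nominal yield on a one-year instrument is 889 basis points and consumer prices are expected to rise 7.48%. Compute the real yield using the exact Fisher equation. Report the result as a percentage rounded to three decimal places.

By the Fisher equation, 1 + r = (1 + i)/(1 + π).
1 + r = 1.08890 / 1.07480 = 1.013119
r = 1.013119 − 1 = 1.3119%, i.e. 1.312%.

1.312%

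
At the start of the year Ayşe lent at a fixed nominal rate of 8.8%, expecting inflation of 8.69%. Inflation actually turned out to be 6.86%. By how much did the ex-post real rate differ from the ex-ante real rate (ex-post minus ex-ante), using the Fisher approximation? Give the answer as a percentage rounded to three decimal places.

1.830%

Ex-ante: 8.8% − 8.69% = 0.110%
Ex-post: 8.8% − 6.86% = 1.940%
Difference (ex-post − ex-ante) = 1.8300% → 1.830%.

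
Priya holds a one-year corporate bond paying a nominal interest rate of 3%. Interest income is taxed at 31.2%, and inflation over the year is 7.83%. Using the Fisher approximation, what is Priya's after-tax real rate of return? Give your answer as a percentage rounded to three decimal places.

After-tax nominal return = 3% × (1 − 0.312) = 2.0640%.
r ≈ 2.0640% − 7.83% → -5.766%.

-5.766%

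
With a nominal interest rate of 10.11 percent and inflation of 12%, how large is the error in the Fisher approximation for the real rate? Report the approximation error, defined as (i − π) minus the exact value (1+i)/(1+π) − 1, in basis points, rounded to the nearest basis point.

-20 basis points

Approximate: r ≈ 10.110% − 12.000% = -1.8900%
Exact: (1 + 0.1011)/(1 + 0.1200) − 1 = -1.6875%
Error = -1.8900% − (-1.6875%) = -0.2025% → -20 basis points.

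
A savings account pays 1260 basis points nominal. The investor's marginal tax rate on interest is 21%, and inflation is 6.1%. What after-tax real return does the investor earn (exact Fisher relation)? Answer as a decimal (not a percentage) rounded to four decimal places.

After-tax nominal return = 12.6% × (1 − 0.21) = 9.9540%.
1 + r = 1.09954 / 1.06100 = 1.036324
After-tax real rate = 1.036324 − 1 → 0.0363.

0.0363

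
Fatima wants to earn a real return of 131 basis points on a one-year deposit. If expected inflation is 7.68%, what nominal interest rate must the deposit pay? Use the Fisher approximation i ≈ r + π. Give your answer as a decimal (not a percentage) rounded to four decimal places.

i ≈ r + π = 1.31% + 7.68% = 0.0899.

0.0899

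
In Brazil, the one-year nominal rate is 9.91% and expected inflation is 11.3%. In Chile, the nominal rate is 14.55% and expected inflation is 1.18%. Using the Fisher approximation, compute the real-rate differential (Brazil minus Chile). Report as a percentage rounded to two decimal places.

Brazil: 9.91% − 11.3% = -1.390%
Chile: 14.55% − 1.18% = 13.370%
Differential = -14.760% → -14.76%.

-14.76%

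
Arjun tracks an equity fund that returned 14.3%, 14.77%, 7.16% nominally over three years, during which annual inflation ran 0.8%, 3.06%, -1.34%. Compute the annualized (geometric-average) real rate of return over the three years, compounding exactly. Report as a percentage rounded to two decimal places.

Nominal growth factor = 1.1430 × 1.1477 × 1.0716 = 1.40574749
Price-level growth factor = 1.0080 × 1.0306 × 0.9866 = 1.02492428
Real growth factor = 1.40574749 / 1.02492428 = 1.37156229
Annualized real rate = 1.37156229^(1/3) − 1 = 11.1063% → 11.11%.

11.11%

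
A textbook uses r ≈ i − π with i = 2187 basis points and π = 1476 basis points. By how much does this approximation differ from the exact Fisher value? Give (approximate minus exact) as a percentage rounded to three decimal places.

0.914%

Approximate: r ≈ 21.870% − 14.760% = 7.1100%
Exact: (1 + 0.2187)/(1 + 0.1476) − 1 = 6.19554%
Error = 7.1100% − 6.19554% = 0.91446% → 0.914%.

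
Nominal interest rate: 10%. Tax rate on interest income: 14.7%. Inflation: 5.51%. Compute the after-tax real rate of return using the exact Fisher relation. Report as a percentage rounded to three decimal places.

After-tax nominal return = 10% × (1 − 0.147) = 8.5300%.
1 + r = 1.08530 / 1.05510 = 1.028623
After-tax real rate = 1.028623 − 1 → 2.862%.

2.862%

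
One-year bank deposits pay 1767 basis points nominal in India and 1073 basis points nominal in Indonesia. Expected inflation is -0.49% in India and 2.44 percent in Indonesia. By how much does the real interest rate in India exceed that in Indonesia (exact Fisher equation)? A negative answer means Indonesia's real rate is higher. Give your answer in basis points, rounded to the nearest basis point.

1016 basis points

India: (1 + 0.1767)/(1 − 0.0049) − 1 = 18.2494%
Indonesia: (1 + 0.1073)/(1 + 0.0244) − 1 = 8.0925%
Differential = 18.2494% − 8.0925% = 10.1569% → 1016 basis points.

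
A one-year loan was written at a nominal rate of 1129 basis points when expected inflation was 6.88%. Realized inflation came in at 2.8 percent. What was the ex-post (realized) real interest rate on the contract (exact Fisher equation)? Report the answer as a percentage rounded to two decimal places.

8.26%

Ex-post: (1 + 0.1129)/(1 + 0.0280) − 1 = 8.2588%
So the realized real rate is 8.26%.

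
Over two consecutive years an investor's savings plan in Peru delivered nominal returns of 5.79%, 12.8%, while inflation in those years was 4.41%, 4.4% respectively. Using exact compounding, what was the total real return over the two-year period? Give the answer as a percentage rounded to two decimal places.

9.47%

Nominal growth factor = 1.0579 × 1.1280 = 1.193311
Price-level growth factor = 1.0441 × 1.0440 = 1.090040
Real growth factor = 1.193311 / 1.090040 = 1.094740
Total real return = 1.094740 − 1 → 9.47%.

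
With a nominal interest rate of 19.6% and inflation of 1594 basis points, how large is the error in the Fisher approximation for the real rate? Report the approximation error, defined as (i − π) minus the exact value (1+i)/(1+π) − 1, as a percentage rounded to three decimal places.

0.503%

Approximate: r ≈ 19.600% − 15.940% = 3.6600%
Exact: (1 + 0.1960)/(1 + 0.1594) − 1 = 3.1568%
Error = 3.6600% − 3.1568% = 0.5032% → 0.503%.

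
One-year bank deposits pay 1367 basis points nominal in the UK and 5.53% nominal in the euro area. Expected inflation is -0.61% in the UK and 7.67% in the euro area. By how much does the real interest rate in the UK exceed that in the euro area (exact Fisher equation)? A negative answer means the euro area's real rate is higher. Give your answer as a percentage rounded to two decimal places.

The UK: (1 + 0.1367)/(1 − 0.0061) − 1 = 14.3676%
The euro area: (1 + 0.0553)/(1 + 0.0767) − 1 = -1.9876%
Differential = 14.3676% − (-1.9876%) = 16.3552% → 16.36%.

16.36%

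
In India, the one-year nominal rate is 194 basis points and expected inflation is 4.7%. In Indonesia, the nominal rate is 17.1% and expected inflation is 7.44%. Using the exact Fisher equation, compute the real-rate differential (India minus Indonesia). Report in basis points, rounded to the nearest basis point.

India: (1 + 0.0194)/(1 + 0.0470) − 1 = -2.6361%
Indonesia: (1 + 0.1710)/(1 + 0.0744) − 1 = 8.9911%
Differential = -2.6361% − 8.9911% = -11.6272% → -1163 basis points.

-1163 basis points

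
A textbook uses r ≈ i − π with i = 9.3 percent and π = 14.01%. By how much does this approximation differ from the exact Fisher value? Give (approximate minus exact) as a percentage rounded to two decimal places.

-0.58%

Approximate: r ≈ 9.300% − 14.010% = -4.7100%
Exact: (1 + 0.0930)/(1 + 0.1401) − 1 = -4.1312%
Error = -4.7100% − (-4.1312%) = -0.5788% → -0.58%.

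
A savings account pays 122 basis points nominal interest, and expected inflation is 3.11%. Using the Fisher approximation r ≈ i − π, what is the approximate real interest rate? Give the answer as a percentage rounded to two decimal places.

r ≈ i − π = 1.22% − 3.11% = -1.89%.

-1.89%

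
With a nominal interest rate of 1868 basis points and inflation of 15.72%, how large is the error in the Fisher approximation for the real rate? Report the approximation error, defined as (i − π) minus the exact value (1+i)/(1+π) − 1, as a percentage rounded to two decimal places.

0.40%

Approximate: r ≈ 18.680% − 15.720% = 2.9600%
Exact: (1 + 0.1868)/(1 + 0.1572) − 1 = 2.5579%
Error = 2.9600% − 2.5579% = 0.4021% → 0.40%.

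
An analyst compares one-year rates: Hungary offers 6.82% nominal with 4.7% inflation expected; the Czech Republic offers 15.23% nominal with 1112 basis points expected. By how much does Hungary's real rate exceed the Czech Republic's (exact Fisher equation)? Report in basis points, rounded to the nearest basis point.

Hungary: (1 + 0.0682)/(1 + 0.0470) − 1 = 2.0248%
The Czech Republic: (1 + 0.1523)/(1 + 0.1112) − 1 = 3.6987%
Differential = 2.0248% − 3.6987% = -1.6739% → -167 basis points.

-167 basis points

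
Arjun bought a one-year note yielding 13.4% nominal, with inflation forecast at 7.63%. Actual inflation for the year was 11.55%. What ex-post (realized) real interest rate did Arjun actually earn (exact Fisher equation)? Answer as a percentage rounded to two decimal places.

1.66%

Ex-post: (1 + 0.1340)/(1 + 0.1155) − 1 = 1.6584%
So the realized real rate is 1.66%.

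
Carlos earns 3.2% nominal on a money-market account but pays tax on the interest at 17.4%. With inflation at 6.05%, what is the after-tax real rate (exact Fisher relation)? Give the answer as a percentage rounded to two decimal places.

After-tax nominal return = 3.2% × (1 − 0.174) = 2.6432%.
1 + r = 1.026432 / 1.06050 = 0.967876
After-tax real rate = 0.967876 − 1 → -3.21%.

-3.21%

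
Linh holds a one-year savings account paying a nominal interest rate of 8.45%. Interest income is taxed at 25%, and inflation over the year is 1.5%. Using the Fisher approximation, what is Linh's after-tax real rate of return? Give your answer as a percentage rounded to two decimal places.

After-tax nominal return = 8.45% × (1 − 0.25) = 6.3375%.
r ≈ 6.3375% − 1.5% → 4.84%.

4.84%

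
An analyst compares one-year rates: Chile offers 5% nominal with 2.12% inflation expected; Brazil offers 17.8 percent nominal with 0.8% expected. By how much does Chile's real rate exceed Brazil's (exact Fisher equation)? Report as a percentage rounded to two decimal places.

Chile: (1 + 0.0500)/(1 + 0.0212) − 1 = 2.8202%
Brazil: (1 + 0.1780)/(1 + 0.0080) − 1 = 16.8651%
Differential = 2.8202% − 16.8651% = -14.0449% → -14.04%.

-14.04%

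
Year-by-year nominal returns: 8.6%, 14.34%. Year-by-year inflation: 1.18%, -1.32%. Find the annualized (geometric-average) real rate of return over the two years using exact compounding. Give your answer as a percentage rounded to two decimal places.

11.52%

Nominal growth factor = 1.0860 × 1.1434 = 1.24173240
Price-level growth factor = 1.0118 × 0.9868 = 0.99844424
Real growth factor = 1.24173240 / 0.99844424 = 1.24366725
Annualized real rate = 1.24366725^(1/2) − 1 = 11.5198% → 11.52%.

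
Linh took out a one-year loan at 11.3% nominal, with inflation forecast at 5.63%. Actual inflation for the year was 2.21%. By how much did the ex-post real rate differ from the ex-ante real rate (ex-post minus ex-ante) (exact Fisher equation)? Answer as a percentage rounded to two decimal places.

Ex-ante: (1 + 0.1130)/(1 + 0.0563) − 1 = 5.3678%
Ex-post: (1 + 0.1130)/(1 + 0.0221) − 1 = 8.8935%
Difference (ex-post − ex-ante) = 3.5257% → 3.53%.

3.53%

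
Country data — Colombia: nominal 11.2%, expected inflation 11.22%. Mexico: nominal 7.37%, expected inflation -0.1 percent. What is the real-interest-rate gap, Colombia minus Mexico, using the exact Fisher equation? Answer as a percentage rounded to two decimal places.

Colombia: (1 + 0.1120)/(1 + 0.1122) − 1 = -0.0180%
Mexico: (1 + 0.0737)/(1 − 0.0010) − 1 = 7.4775%
Differential = -0.0180% − 7.4775% = -7.4955% → -7.50%.

-7.50%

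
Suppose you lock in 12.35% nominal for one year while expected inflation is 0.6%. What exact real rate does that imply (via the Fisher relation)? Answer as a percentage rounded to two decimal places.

11.68%

By the Fisher relation, 1 + r = (1 + i)/(1 + π).
1 + r = 1.12350 / 1.00600 = 1.116799
r = 1.116799 − 1 = 11.6799%, i.e. 11.68%.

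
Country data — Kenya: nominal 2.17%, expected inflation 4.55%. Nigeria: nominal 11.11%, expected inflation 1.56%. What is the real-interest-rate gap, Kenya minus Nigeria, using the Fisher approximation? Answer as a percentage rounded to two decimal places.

Kenya: 2.17% − 4.55% = -2.380%
Nigeria: 11.11% − 1.56% = 9.550%
Differential = -11.930% → -11.93%.

-11.93%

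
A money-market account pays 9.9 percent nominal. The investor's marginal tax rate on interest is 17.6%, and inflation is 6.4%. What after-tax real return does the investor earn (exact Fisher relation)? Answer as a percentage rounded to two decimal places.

After-tax nominal return = 9.9% × (1 − 0.176) = 8.1576%.
1 + r = 1.081576 / 1.06400 = 1.016519
After-tax real rate = 1.016519 − 1 → 1.65%.

1.65%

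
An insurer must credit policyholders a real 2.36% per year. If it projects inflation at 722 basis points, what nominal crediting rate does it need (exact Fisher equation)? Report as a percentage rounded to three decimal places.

9.750%

(1 + i) = (1 + r)(1 + π) = 1.02360 × 1.07220 = 1.09750392
i = 1.09750392 − 1, so the required nominal rate is 9.750%.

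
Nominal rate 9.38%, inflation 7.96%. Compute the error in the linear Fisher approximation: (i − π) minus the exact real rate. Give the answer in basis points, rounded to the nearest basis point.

Approximate: r ≈ 9.380% − 7.960% = 1.4200%
Exact: (1 + 0.0938)/(1 + 0.0796) − 1 = 1.3153%
Error = 1.4200% − 1.3153% = 0.1047% → 10 basis points.

10 basis points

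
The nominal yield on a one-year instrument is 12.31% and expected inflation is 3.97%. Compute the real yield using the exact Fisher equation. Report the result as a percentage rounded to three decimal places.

By the Fisher relation, 1 + r = (1 + i)/(1 + π).
1 + r = 1.12310 / 1.03970 = 1.0802154
r = 1.0802154 − 1 = 8.02154%, i.e. 8.022%.

8.022%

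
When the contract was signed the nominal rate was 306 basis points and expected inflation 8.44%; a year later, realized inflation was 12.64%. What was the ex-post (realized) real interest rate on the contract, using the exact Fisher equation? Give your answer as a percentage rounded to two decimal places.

-8.50%

Ex-post: (1 + 0.0306)/(1 + 0.1264) − 1 = -8.50497%
So the realized real rate is -8.50%.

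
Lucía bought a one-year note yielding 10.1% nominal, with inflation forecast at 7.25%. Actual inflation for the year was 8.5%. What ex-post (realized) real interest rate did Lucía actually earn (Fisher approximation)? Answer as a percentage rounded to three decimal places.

1.600%

Ex-post: 10.1% − 8.5% = 1.600%
So the realized real rate is 1.600%.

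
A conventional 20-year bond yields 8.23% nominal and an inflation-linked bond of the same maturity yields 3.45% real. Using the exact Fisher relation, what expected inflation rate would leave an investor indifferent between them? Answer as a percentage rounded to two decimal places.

(1 + π) = (1 + i)/(1 + r) = 1.08230 / 1.03450 = 1.046206
Break-even inflation = 1.046206 − 1 → 4.62%.

4.62%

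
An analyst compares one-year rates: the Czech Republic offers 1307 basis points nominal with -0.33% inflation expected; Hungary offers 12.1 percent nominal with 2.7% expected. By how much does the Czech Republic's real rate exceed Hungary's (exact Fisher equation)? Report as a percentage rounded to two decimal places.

4.29%

The Czech Republic: (1 + 0.1307)/(1 − 0.0033) − 1 = 13.4444%
Hungary: (1 + 0.1210)/(1 + 0.0270) − 1 = 9.1529%
Differential = 13.4444% − 9.1529% = 4.2915% → 4.29%.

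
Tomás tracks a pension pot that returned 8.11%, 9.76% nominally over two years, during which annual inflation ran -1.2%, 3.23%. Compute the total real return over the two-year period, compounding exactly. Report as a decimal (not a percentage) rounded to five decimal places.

Nominal growth factor = 1.0811 × 1.0976 = 1.186615
Price-level growth factor = 0.9880 × 1.0323 = 1.019912
Real growth factor = 1.186615 / 1.019912 = 1.163448
Total real return = 1.163448 − 1 → 0.16345.

0.16345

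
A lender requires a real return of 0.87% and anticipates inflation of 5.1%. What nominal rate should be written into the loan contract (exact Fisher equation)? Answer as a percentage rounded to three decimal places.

(1 + i) = (1 + r)(1 + π) = 1.00870 × 1.05100 = 1.0601437
i = 1.0601437 − 1, so the required nominal rate is 6.014%.

6.014%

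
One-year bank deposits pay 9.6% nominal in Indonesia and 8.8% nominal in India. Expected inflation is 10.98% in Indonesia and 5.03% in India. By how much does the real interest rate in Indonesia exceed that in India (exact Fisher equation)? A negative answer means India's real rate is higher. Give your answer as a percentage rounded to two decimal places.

-4.83%

Indonesia: (1 + 0.0960)/(1 + 0.1098) − 1 = -1.2435%
India: (1 + 0.0880)/(1 + 0.0503) − 1 = 3.5895%
Differential = -1.2435% − 3.5895% = -4.8329% → -4.83%.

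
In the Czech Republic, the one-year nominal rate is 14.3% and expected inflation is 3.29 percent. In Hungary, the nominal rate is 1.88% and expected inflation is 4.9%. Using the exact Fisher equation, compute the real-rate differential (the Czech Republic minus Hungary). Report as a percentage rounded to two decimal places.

13.54%

The Czech Republic: (1 + 0.1430)/(1 + 0.0329) − 1 = 10.6593%
Hungary: (1 + 0.0188)/(1 + 0.0490) − 1 = -2.8789%
Differential = 10.6593% − (-2.8789%) = 13.5382% → 13.54%.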